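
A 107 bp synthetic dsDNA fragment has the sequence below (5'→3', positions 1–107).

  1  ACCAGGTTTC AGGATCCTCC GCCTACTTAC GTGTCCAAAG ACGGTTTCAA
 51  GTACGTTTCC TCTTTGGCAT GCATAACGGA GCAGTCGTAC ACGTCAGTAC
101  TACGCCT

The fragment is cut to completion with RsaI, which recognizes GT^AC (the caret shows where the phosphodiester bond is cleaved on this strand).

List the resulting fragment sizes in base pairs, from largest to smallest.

RsaI sites (GTAC) start at positions 51, 87, 97.
RsaI cuts after base 2 of each site, so after positions 52, 88, 98.
Linear molecule, 3 cuts → 4 fragments:
  1–52 → 52 bp
  53–88 → 36 bp
  89–98 → 10 bp
  99–107 → 9 bp
Sorted largest to smallest: 52, 36, 10, 9 bp.

52, 36, 10, 9 bp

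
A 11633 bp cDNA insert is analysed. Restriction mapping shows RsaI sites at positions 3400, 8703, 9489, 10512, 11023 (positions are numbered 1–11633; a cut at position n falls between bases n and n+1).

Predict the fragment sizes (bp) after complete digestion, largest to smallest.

Linear molecule, 5 cuts → 6 fragments:
  3400 − 0 = 3400 bp
  8703 − 3400 = 5303 bp
  9489 − 8703 = 786 bp
  10512 − 9489 = 1023 bp
  11023 − 10512 = 511 bp
  11633 − 11023 = 610 bp
Sorted largest to smallest: 5303, 3400, 1023, 786, 610, 511 bp.

5303, 3400, 1023, 786, 610, 511 bp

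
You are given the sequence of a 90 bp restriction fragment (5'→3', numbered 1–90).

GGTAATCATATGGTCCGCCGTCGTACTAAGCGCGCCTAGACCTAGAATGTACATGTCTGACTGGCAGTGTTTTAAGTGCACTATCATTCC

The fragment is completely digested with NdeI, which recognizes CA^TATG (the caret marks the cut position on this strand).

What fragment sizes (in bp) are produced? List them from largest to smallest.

The NdeI site (CATATG) starts at position 7.
NdeI cuts after base 2 of each site, so after position 8.
Linear molecule, 1 cut → 2 fragments:
  1–8 → 8 bp
  9–90 → 82 bp
Sorted largest to smallest: 82, 8 bp.

82, 8 bp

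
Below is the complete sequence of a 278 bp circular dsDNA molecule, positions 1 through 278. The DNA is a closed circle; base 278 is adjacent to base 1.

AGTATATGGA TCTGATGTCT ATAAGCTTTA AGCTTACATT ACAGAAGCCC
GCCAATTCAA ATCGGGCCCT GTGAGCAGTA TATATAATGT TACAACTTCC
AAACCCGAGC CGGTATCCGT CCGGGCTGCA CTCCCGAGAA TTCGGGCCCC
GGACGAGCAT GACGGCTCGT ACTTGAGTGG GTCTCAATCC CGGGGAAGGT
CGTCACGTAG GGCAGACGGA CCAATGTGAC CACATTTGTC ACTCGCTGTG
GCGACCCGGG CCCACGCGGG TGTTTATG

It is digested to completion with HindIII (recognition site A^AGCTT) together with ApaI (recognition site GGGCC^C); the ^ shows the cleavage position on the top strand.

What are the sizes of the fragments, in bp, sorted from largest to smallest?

114, 80, 39, 38, 7 bp

HindIII sites (AAGCTT) start at positions 23, 30.
HindIII cuts after the first base of each site, so after positions 23, 30.
ApaI sites (GGGCCC) start at positions 64, 144, 258.
ApaI cuts after base 5 of each site (before the last base), so after positions 68, 148, 262.
Combined cut positions: 23, 30, 68, 148, 262.
Circular molecule, 5 cuts → 5 fragments:
  24–30 → 7 bp
  31–68 → 38 bp
  69–148 → 80 bp
  149–262 → 114 bp
  263–278 then 1–23 → 16 + 23 = 39 bp
Sorted largest to smallest: 114, 80, 39, 38, 7 bp.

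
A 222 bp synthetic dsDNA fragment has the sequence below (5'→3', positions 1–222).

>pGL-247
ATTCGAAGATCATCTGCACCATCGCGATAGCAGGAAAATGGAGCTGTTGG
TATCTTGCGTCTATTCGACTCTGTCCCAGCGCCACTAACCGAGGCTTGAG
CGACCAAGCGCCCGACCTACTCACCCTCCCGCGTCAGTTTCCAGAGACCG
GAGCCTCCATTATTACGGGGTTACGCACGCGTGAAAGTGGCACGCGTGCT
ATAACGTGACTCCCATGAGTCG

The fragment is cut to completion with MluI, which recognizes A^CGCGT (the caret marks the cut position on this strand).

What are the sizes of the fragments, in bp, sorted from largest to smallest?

MluI sites (ACGCGT) start at positions 177, 192.
MluI cuts after the first base of each site, so after positions 177, 192.
Linear molecule, 2 cuts → 3 fragments:
  1–177 → 177 bp
  178–192 → 15 bp
  193–222 → 30 bp
Sorted largest to smallest: 177, 30, 15 bp.

177, 30, 15 bp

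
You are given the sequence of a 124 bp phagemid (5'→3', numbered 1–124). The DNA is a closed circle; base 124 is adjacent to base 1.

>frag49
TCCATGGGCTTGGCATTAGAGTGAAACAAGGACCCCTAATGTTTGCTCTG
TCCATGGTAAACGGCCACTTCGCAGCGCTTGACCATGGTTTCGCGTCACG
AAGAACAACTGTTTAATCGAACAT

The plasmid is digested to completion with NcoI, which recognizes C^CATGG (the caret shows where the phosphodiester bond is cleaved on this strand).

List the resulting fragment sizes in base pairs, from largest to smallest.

NcoI sites (CCATGG) start at positions 2, 52, 83.
NcoI cuts after the first base of each site, so after positions 2, 52, 83.
Circular molecule, 3 cuts → 3 fragments:
  3–52 → 50 bp
  53–83 → 31 bp
  84–124 then 1–2 → 41 + 2 = 43 bp
Sorted largest to smallest: 50, 43, 31 bp.

50, 43, 31 bp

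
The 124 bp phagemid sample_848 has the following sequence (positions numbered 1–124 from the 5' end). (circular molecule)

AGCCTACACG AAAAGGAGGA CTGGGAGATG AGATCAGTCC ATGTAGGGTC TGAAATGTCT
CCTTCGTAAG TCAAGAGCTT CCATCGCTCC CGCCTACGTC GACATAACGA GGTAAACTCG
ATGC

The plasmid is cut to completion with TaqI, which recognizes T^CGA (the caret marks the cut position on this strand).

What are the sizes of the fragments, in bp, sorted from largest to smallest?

105, 19 bp

TaqI sites (TCGA) start at positions 99, 118.
TaqI cuts after the first base of each site, so after positions 99, 118.
Circular molecule, 2 cuts → 2 fragments:
  100–118 → 19 bp
  119–124 then 1–99 → 6 + 99 = 105 bp
Sorted largest to smallest: 105, 19 bp.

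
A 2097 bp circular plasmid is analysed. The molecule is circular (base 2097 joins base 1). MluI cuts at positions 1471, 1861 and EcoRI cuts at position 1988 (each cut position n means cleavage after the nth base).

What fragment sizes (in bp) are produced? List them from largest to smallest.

Combined cut positions (sorted): 1471, 1861, 1988.
Circular molecule, 3 cuts → 3 fragments:
  1861 − 1471 = 390 bp
  1988 − 1861 = 127 bp
  wrap: 2097 − 1988 + 1471 = 1580 bp
Sorted largest to smallest: 1580, 390, 127 bp.

1580, 390, 127 bp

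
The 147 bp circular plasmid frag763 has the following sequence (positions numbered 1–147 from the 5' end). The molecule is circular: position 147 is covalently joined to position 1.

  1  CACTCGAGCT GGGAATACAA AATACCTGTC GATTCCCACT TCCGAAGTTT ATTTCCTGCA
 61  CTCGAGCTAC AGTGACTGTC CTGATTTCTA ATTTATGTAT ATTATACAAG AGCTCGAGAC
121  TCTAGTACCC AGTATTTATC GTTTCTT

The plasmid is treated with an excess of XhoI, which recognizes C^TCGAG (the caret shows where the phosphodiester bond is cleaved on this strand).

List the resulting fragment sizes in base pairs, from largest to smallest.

XhoI sites (CTCGAG) start at positions 3, 61, 113.
XhoI cuts after the first base of each site, so after positions 3, 61, 113.
Circular molecule, 3 cuts → 3 fragments:
  4–61 → 58 bp
  62–113 → 52 bp
  114–147 then 1–3 → 34 + 3 = 37 bp
Sorted largest to smallest: 58, 52, 37 bp.

58, 52, 37 bp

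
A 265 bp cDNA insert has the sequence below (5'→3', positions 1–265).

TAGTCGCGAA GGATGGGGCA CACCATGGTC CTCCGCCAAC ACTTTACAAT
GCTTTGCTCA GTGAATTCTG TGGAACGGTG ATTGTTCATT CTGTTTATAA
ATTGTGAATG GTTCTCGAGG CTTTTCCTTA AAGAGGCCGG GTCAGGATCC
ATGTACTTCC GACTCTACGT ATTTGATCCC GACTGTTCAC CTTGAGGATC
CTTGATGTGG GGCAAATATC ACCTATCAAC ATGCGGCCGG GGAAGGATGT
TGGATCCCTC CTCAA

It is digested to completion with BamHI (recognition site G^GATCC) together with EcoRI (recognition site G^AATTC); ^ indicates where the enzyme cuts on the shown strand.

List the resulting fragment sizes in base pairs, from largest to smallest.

82, 63, 56, 51, 13 bp

BamHI sites (GGATCC) start at positions 145, 196, 252.
BamHI cuts after the first base of each site, so after positions 145, 196, 252.
The EcoRI site (GAATTC) starts at position 63.
EcoRI cuts after the first base of each site, so after position 63.
Combined cut positions: 63, 145, 196, 252.
Linear molecule, 4 cuts → 5 fragments:
  1–63 → 63 bp
  64–145 → 82 bp
  146–196 → 51 bp
  197–252 → 56 bp
  253–265 → 13 bp
Sorted largest to smallest: 82, 63, 56, 51, 13 bp.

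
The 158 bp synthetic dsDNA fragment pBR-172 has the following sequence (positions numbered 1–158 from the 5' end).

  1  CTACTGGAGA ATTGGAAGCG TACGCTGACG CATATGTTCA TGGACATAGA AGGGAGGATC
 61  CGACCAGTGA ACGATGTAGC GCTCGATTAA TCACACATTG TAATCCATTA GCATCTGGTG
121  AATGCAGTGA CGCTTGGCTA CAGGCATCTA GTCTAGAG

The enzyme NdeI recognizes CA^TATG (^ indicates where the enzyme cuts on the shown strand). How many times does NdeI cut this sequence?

CATATG occurs starting at position 31.
NdeI cuts at 1 site.

1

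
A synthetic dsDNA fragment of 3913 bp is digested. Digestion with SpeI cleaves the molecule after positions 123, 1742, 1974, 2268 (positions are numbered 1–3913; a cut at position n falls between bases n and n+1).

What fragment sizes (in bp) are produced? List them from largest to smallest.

1645, 1619, 294, 232, 123 bp

Linear molecule, 4 cuts → 5 fragments:
  123 − 0 = 123 bp
  1742 − 123 = 1619 bp
  1974 − 1742 = 232 bp
  2268 − 1974 = 294 bp
  3913 − 2268 = 1645 bp
Sorted largest to smallest: 1645, 1619, 294, 232, 123 bp.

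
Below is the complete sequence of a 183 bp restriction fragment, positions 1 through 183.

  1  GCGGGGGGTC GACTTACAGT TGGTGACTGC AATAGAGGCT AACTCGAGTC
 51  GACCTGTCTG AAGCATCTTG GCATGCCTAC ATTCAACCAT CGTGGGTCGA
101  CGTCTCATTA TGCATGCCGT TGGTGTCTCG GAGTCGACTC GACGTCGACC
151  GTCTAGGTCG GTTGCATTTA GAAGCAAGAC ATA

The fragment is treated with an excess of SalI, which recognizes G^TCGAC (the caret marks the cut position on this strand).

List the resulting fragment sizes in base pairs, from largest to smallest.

48, 40, 39, 37, 11, 8 bp

SalI sites (GTCGAC) start at positions 8, 48, 96, 133, 144.
SalI cuts after the first base of each site, so after positions 8, 48, 96, 133, 144.
Linear molecule, 5 cuts → 6 fragments:
  1–8 → 8 bp
  9–48 → 40 bp
  49–96 → 48 bp
  97–133 → 37 bp
  134–144 → 11 bp
  145–183 → 39 bp
Sorted largest to smallest: 48, 40, 39, 37, 11, 8 bp.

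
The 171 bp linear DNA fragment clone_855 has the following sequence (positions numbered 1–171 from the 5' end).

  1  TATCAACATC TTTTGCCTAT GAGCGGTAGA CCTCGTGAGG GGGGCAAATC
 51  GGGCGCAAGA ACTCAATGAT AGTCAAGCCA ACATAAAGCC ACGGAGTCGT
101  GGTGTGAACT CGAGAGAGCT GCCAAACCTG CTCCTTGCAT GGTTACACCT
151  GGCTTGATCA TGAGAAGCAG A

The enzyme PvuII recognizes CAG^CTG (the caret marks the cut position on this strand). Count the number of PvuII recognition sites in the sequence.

No occurrence of CAGCTG is present in the sequence.
PvuII does not cut: 0 sites.

0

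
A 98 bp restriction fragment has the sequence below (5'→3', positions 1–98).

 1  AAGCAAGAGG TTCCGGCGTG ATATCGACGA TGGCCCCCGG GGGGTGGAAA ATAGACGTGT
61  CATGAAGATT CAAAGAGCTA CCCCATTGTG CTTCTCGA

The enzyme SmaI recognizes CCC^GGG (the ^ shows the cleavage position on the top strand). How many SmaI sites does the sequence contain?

CCCGGG occurs starting at position 36.
SmaI cuts at 1 site.

1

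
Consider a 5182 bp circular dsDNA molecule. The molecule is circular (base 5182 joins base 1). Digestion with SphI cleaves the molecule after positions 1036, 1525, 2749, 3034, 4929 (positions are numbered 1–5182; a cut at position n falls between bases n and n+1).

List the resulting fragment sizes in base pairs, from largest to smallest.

Circular molecule, 5 cuts → 5 fragments:
  1525 − 1036 = 489 bp
  2749 − 1525 = 1224 bp
  3034 − 2749 = 285 bp
  4929 − 3034 = 1895 bp
  wrap: 5182 − 4929 + 1036 = 1289 bp
Sorted largest to smallest: 1895, 1289, 1224, 489, 285 bp.

1895, 1289, 1224, 489, 285 bp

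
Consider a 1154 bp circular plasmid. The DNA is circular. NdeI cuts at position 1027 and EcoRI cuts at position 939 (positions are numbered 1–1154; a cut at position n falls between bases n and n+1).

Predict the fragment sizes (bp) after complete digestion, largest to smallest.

1066, 88 bp

Combined cut positions (sorted): 939, 1027.
Circular molecule, 2 cuts → 2 fragments:
  1027 − 939 = 88 bp
  wrap: 1154 − 1027 + 939 = 1066 bp
Sorted largest to smallest: 1066, 88 bp.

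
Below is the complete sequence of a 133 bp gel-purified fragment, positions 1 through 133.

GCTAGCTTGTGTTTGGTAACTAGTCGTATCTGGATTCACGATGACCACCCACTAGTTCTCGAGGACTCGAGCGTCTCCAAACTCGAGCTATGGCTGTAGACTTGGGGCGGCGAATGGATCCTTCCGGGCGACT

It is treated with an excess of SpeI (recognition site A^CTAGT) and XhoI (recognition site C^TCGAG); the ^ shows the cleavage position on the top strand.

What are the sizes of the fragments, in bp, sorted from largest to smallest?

51, 32, 19, 16, 8, 7 bp

SpeI sites (ACTAGT) start at positions 19, 51.
SpeI cuts after the first base of each site, so after positions 19, 51.
XhoI sites (CTCGAG) start at positions 58, 66, 82.
XhoI cuts after the first base of each site, so after positions 58, 66, 82.
Combined cut positions: 19, 51, 58, 66, 82.
Linear molecule, 5 cuts → 6 fragments:
  1–19 → 19 bp
  20–51 → 32 bp
  52–58 → 7 bp
  59–66 → 8 bp
  67–82 → 16 bp
  83–133 → 51 bp
Sorted largest to smallest: 51, 32, 19, 16, 8, 7 bp.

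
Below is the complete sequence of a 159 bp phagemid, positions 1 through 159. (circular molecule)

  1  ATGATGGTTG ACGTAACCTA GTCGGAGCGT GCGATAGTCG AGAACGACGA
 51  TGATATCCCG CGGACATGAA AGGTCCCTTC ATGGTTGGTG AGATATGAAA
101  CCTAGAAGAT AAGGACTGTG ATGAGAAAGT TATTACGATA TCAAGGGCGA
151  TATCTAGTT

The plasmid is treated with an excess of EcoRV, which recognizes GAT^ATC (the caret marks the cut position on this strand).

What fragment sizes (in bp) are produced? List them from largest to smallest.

85, 62, 12 bp

EcoRV sites (GATATC) start at positions 52, 137, 149.
EcoRV cuts after base 3 of each site, so after positions 54, 139, 151.
Circular molecule, 3 cuts → 3 fragments:
  55–139 → 85 bp
  140–151 → 12 bp
  152–159 then 1–54 → 8 + 54 = 62 bp
Sorted largest to smallest: 85, 62, 12 bp.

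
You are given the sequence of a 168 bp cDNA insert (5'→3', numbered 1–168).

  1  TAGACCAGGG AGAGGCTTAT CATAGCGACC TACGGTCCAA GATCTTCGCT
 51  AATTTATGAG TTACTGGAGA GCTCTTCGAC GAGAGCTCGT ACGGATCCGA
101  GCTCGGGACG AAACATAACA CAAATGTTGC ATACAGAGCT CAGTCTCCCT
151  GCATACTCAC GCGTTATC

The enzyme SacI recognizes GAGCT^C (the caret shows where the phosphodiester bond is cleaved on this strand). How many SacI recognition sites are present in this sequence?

GAGCTC occurs starting at positions 69, 83, 99, 136.
SacI cuts at 4 sites.

4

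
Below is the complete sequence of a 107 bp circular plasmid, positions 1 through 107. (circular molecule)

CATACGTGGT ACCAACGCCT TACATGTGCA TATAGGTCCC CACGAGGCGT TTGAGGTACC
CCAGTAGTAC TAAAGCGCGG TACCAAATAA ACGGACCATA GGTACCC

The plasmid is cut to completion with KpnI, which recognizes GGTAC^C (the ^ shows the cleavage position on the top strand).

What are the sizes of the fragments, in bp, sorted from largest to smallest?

47, 24, 22, 14 bp

KpnI sites (GGTACC) start at positions 8, 55, 79, 101.
KpnI cuts after base 5 of each site (before the last base), so after positions 12, 59, 83, 105.
Circular molecule, 4 cuts → 4 fragments:
  13–59 → 47 bp
  60–83 → 24 bp
  84–105 → 22 bp
  106–107 then 1–12 → 2 + 12 = 14 bp
Sorted largest to smallest: 47, 24, 22, 14 bp.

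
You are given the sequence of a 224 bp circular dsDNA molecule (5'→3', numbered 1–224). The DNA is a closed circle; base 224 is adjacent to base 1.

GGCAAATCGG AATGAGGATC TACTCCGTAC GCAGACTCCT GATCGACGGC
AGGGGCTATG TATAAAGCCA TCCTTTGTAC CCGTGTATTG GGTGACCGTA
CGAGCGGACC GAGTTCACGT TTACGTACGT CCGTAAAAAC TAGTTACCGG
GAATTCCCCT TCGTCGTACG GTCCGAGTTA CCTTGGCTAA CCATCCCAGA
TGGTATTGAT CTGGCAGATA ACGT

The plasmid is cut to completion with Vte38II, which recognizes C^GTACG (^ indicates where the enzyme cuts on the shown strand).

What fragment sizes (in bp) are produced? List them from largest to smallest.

Vte38II sites (CGTACG) start at positions 26, 97, 124, 165.
Vte38II cuts after the first base of each site, so after positions 26, 97, 124, 165.
Circular molecule, 4 cuts → 4 fragments:
  27–97 → 71 bp
  98–124 → 27 bp
  125–165 → 41 bp
  166–224 then 1–26 → 59 + 26 = 85 bp
Sorted largest to smallest: 85, 71, 41, 27 bp.

85, 71, 41, 27 bp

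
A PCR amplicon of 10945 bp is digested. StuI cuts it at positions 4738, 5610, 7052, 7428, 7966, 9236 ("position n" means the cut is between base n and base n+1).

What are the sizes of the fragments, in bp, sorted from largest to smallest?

4738, 1709, 1442, 1270, 872, 538, 376 bp

Linear molecule, 6 cuts → 7 fragments:
  4738 − 0 = 4738 bp
  5610 − 4738 = 872 bp
  7052 − 5610 = 1442 bp
  7428 − 7052 = 376 bp
  7966 − 7428 = 538 bp
  9236 − 7966 = 1270 bp
  10945 − 9236 = 1709 bp
Sorted largest to smallest: 4738, 1709, 1442, 1270, 872, 538, 376 bp.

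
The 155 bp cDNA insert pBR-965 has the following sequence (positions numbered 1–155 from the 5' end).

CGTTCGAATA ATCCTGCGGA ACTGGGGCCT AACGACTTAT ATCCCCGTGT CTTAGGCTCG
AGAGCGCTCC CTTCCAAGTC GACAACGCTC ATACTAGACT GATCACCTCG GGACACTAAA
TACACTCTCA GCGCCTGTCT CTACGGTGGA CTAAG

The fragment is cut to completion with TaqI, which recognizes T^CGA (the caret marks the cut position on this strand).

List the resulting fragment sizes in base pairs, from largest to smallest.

76, 54, 21, 4 bp

TaqI sites (TCGA) start at positions 4, 58, 79.
TaqI cuts after the first base of each site, so after positions 4, 58, 79.
Linear molecule, 3 cuts → 4 fragments:
  1–4 → 4 bp
  5–58 → 54 bp
  59–79 → 21 bp
  80–155 → 76 bp
Sorted largest to smallest: 76, 54, 21, 4 bp.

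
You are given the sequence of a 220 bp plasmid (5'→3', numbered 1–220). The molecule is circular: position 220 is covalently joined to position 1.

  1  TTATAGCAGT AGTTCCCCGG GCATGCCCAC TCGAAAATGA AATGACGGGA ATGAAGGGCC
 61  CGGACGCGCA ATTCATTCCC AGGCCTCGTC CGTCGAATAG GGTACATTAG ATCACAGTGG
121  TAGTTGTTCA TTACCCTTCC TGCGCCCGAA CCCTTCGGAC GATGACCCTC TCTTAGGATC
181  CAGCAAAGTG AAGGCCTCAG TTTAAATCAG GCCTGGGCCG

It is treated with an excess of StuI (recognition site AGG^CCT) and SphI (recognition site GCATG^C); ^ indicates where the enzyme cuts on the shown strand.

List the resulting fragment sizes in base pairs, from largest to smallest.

StuI sites (AGGCCT) start at positions 81, 192, 209.
StuI cuts after base 3 of each site, so after positions 83, 194, 211.
The SphI site (GCATGC) starts at position 21.
SphI cuts after base 5 of each site (before the last base), so after position 25.
Combined cut positions: 25, 83, 194, 211.
Circular molecule, 4 cuts → 4 fragments:
  26–83 → 58 bp
  84–194 → 111 bp
  195–211 → 17 bp
  212–220 then 1–25 → 9 + 25 = 34 bp
Sorted largest to smallest: 111, 58, 34, 17 bp.

111, 58, 34, 17 bp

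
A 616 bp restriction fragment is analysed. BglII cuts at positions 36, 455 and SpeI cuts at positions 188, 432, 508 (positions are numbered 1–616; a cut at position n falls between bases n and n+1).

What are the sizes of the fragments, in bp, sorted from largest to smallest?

Combined cut positions (sorted): 36, 188, 432, 455, 508.
Linear molecule, 5 cuts → 6 fragments:
  36 − 0 = 36 bp
  188 − 36 = 152 bp
  432 − 188 = 244 bp
  455 − 432 = 23 bp
  508 − 455 = 53 bp
  616 − 508 = 108 bp
Sorted largest to smallest: 244, 152, 108, 53, 36, 23 bp.

244, 152, 108, 53, 36, 23 bp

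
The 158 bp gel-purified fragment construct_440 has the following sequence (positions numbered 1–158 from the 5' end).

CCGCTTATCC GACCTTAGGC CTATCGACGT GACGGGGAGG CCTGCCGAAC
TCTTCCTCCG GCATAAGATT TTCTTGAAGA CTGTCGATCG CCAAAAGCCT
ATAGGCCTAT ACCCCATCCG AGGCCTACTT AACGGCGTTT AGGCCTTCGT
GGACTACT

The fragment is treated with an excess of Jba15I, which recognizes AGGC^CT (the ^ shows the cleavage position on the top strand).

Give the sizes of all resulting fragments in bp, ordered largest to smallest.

65, 21, 20, 20, 18, 14 bp

Jba15I sites (AGGCCT) start at positions 17, 38, 103, 121, 141.
Jba15I cuts after base 4 of each site, so after positions 20, 41, 106, 124, 144.
Linear molecule, 5 cuts → 6 fragments:
  1–20 → 20 bp
  21–41 → 21 bp
  42–106 → 65 bp
  107–124 → 18 bp
  125–144 → 20 bp
  145–158 → 14 bp
Sorted largest to smallest: 65, 21, 20, 20, 18, 14 bp.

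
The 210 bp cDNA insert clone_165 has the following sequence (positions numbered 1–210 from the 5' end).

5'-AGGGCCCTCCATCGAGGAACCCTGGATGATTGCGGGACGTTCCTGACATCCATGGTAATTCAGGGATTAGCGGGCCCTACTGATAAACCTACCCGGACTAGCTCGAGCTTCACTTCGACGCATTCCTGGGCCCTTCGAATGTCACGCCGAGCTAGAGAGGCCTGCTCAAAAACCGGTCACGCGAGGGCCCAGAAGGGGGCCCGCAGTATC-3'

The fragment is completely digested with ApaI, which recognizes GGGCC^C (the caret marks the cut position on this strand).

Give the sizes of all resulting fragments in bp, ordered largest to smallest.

ApaI sites (GGGCCC) start at positions 2, 72, 128, 185, 197.
ApaI cuts after base 5 of each site (before the last base), so after positions 6, 76, 132, 189, 201.
Linear molecule, 5 cuts → 6 fragments:
  1–6 → 6 bp
  7–76 → 70 bp
  77–132 → 56 bp
  133–189 → 57 bp
  190–201 → 12 bp
  202–210 → 9 bp
Sorted largest to smallest: 70, 57, 56, 12, 9, 6 bp.

70, 57, 56, 12, 9, 6 bp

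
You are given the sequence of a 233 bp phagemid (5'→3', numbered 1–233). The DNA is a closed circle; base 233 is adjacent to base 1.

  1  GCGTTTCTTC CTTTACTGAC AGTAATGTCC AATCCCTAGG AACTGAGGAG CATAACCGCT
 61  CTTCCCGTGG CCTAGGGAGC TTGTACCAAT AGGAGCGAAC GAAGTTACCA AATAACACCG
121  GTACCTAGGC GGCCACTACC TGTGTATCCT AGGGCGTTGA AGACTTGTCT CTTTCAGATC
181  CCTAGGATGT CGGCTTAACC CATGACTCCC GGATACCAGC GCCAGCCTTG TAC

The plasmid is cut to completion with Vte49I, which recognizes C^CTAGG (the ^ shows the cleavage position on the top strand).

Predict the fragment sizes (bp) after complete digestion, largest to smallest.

Vte49I sites (CCTAGG) start at positions 35, 71, 124, 148, 181.
Vte49I cuts after the first base of each site, so after positions 35, 71, 124, 148, 181.
Circular molecule, 5 cuts → 5 fragments:
  36–71 → 36 bp
  72–124 → 53 bp
  125–148 → 24 bp
  149–181 → 33 bp
  182–233 then 1–35 → 52 + 35 = 87 bp
Sorted largest to smallest: 87, 53, 36, 33, 24 bp.

87, 53, 36, 33, 24 bp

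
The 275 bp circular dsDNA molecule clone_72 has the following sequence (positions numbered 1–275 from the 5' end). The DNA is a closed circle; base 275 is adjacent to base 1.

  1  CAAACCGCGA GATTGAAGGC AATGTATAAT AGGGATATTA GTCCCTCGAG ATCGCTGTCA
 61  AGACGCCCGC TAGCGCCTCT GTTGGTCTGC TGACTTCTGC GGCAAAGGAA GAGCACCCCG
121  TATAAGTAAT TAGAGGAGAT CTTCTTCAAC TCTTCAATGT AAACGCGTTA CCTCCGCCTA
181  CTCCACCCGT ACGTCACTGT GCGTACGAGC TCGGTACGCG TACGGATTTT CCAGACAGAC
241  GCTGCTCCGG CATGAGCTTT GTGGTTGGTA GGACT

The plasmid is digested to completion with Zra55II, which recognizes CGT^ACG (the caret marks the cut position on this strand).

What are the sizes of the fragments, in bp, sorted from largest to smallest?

244, 17, 14 bp

Zra55II sites (CGTACG) start at positions 188, 202, 219.
Zra55II cuts after base 3 of each site, so after positions 190, 204, 221.
Circular molecule, 3 cuts → 3 fragments:
  191–204 → 14 bp
  205–221 → 17 bp
  222–275 then 1–190 → 54 + 190 = 244 bp
Sorted largest to smallest: 244, 17, 14 bp.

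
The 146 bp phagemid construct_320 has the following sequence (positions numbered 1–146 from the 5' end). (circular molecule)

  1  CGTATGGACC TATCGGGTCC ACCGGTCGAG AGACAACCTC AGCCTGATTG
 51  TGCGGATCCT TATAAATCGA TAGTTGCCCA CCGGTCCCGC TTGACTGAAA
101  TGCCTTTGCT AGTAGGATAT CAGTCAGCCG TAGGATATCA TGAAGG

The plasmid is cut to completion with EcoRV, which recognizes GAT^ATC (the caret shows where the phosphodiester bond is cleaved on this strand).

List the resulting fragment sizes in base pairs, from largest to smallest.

EcoRV sites (GATATC) start at positions 116, 134.
EcoRV cuts after base 3 of each site, so after positions 118, 136.
Circular molecule, 2 cuts → 2 fragments:
  119–136 → 18 bp
  137–146 then 1–118 → 10 + 118 = 128 bp
Sorted largest to smallest: 128, 18 bp.

128, 18 bp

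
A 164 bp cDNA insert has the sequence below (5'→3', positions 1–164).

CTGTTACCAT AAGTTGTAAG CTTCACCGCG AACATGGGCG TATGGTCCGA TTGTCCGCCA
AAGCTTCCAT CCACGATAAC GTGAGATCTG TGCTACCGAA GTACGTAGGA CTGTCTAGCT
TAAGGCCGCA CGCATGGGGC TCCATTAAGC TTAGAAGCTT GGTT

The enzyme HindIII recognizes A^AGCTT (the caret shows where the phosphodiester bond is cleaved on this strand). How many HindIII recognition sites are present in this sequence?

AAGCTT occurs starting at positions 18, 61, 147, 155.
HindIII cuts at 4 sites.

4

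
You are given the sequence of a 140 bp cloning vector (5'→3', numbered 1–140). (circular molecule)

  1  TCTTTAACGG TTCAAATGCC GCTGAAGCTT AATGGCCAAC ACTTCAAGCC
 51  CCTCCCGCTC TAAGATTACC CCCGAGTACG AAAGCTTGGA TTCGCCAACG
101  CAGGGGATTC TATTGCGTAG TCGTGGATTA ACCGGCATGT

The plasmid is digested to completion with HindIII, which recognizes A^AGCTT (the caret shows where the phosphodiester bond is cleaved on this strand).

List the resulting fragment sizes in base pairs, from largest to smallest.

83, 57 bp

HindIII sites (AAGCTT) start at positions 25, 82.
HindIII cuts after the first base of each site, so after positions 25, 82.
Circular molecule, 2 cuts → 2 fragments:
  26–82 → 57 bp
  83–140 then 1–25 → 58 + 25 = 83 bp
Sorted largest to smallest: 83, 57 bp.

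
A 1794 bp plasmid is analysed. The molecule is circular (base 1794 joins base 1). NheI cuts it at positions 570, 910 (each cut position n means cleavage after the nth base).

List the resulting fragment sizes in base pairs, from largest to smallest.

Circular molecule, 2 cuts → 2 fragments:
  910 − 570 = 340 bp
  wrap: 1794 − 910 + 570 = 1454 bp
Sorted largest to smallest: 1454, 340 bp.

1454, 340 bp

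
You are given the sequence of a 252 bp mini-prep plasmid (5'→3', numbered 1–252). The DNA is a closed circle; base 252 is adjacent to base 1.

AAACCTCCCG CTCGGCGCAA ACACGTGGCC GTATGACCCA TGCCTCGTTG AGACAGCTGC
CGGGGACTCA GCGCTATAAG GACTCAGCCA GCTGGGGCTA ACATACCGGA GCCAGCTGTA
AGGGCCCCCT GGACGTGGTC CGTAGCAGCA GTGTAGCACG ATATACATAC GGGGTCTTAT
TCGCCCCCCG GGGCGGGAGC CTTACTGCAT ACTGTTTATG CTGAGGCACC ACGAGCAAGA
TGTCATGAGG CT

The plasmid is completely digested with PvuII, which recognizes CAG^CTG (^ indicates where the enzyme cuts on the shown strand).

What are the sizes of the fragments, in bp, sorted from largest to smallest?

PvuII sites (CAGCTG) start at positions 54, 89, 113.
PvuII cuts after base 3 of each site, so after positions 56, 91, 115.
Circular molecule, 3 cuts → 3 fragments:
  57–91 → 35 bp
  92–115 → 24 bp
  116–252 then 1–56 → 137 + 56 = 193 bp
Sorted largest to smallest: 193, 35, 24 bp.

193, 35, 24 bp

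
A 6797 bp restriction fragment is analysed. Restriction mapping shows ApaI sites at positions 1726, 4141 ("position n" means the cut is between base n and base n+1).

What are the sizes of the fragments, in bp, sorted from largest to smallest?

2656, 2415, 1726 bp

Linear molecule, 2 cuts → 3 fragments:
  1726 − 0 = 1726 bp
  4141 − 1726 = 2415 bp
  6797 − 4141 = 2656 bp
Sorted largest to smallest: 2656, 2415, 1726 bp.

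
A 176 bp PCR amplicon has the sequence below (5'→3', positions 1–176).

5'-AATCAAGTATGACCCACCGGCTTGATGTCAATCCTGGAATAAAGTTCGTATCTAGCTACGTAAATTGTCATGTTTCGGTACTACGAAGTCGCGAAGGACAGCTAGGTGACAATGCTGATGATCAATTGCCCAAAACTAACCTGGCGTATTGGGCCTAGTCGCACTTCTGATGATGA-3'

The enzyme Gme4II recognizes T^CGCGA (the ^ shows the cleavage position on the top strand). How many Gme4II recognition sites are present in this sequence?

TCGCGA occurs starting at position 89.
Gme4II cuts at 1 site.

1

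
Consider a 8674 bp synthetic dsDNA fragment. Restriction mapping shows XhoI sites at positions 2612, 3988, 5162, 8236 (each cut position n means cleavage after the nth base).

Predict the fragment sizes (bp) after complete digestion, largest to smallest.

Linear molecule, 4 cuts → 5 fragments:
  2612 − 0 = 2612 bp
  3988 − 2612 = 1376 bp
  5162 − 3988 = 1174 bp
  8236 − 5162 = 3074 bp
  8674 − 8236 = 438 bp
Sorted largest to smallest: 3074, 2612, 1376, 1174, 438 bp.

3074, 2612, 1376, 1174, 438 bp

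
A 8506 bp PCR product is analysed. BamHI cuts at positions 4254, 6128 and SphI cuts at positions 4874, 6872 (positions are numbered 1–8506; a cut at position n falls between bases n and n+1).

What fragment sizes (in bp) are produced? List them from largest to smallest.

Combined cut positions (sorted): 4254, 4874, 6128, 6872.
Linear molecule, 4 cuts → 5 fragments:
  4254 − 0 = 4254 bp
  4874 − 4254 = 620 bp
  6128 − 4874 = 1254 bp
  6872 − 6128 = 744 bp
  8506 − 6872 = 1634 bp
Sorted largest to smallest: 4254, 1634, 1254, 744, 620 bp.

4254, 1634, 1254, 744, 620 bp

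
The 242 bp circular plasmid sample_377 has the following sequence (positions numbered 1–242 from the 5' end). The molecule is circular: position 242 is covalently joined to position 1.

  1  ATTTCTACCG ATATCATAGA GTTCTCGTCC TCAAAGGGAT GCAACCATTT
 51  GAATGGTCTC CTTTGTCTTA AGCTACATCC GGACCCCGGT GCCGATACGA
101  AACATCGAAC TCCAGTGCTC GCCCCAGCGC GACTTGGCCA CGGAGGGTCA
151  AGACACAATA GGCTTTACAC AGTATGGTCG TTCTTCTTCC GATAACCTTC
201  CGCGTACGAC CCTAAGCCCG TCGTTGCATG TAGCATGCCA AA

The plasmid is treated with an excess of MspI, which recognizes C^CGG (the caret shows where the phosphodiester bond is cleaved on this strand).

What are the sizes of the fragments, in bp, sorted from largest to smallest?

235, 7 bp

MspI sites (CCGG) start at positions 79, 86.
MspI cuts after the first base of each site, so after positions 79, 86.
Circular molecule, 2 cuts → 2 fragments:
  80–86 → 7 bp
  87–242 then 1–79 → 156 + 79 = 235 bp
Sorted largest to smallest: 235, 7 bp.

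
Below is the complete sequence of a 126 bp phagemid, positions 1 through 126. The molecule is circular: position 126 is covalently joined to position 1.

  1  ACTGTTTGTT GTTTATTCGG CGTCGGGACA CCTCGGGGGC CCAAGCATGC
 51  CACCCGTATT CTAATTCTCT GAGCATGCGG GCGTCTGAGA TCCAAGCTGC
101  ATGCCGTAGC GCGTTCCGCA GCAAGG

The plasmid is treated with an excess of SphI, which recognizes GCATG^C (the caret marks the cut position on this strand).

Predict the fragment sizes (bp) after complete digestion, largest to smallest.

72, 28, 26 bp

SphI sites (GCATGC) start at positions 45, 73, 99.
SphI cuts after base 5 of each site (before the last base), so after positions 49, 77, 103.
Circular molecule, 3 cuts → 3 fragments:
  50–77 → 28 bp
  78–103 → 26 bp
  104–126 then 1–49 → 23 + 49 = 72 bp
Sorted largest to smallest: 72, 28, 26 bp.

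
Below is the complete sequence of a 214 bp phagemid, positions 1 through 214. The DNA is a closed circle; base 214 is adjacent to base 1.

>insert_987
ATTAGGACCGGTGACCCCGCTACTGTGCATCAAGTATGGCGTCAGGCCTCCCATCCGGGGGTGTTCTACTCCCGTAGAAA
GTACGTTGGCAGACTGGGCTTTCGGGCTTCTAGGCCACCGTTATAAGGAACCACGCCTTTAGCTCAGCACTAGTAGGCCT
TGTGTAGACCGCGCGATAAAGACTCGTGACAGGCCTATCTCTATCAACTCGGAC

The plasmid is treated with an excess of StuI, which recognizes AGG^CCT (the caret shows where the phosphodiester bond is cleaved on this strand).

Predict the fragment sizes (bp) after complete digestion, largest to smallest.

111, 67, 36 bp

StuI sites (AGGCCT) start at positions 44, 155, 191.
StuI cuts after base 3 of each site, so after positions 46, 157, 193.
Circular molecule, 3 cuts → 3 fragments:
  47–157 → 111 bp
  158–193 → 36 bp
  194–214 then 1–46 → 21 + 46 = 67 bp
Sorted largest to smallest: 111, 67, 36 bp.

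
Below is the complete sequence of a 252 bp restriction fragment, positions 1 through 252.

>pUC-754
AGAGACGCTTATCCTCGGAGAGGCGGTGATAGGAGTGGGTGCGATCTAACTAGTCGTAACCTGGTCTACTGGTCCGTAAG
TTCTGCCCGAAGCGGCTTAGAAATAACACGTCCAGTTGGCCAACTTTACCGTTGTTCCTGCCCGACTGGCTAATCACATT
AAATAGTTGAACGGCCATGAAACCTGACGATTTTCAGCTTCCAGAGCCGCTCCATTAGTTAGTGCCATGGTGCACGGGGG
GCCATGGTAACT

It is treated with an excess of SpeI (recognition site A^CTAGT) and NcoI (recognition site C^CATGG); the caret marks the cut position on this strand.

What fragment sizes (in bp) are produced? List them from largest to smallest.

The SpeI site (ACTAGT) starts at position 49.
SpeI cuts after the first base of each site, so after position 49.
NcoI sites (CCATGG) start at positions 225, 242.
NcoI cuts after the first base of each site, so after positions 225, 242.
Combined cut positions: 49, 225, 242.
Linear molecule, 3 cuts → 4 fragments:
  1–49 → 49 bp
  50–225 → 176 bp
  226–242 → 17 bp
  243–252 → 10 bp
Sorted largest to smallest: 176, 49, 17, 10 bp.

176, 49, 17, 10 bp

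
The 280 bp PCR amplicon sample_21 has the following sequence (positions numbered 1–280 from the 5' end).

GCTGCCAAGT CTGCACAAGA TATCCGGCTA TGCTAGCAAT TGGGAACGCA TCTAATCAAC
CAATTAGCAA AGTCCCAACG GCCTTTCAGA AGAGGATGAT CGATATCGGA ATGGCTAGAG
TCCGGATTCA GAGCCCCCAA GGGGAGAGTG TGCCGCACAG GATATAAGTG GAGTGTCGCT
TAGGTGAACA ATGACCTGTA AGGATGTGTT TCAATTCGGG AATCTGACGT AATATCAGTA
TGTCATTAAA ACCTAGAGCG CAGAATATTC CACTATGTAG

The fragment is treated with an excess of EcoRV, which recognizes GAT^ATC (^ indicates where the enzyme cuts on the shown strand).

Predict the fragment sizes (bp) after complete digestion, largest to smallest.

176, 83, 21 bp

EcoRV sites (GATATC) start at positions 19, 102.
EcoRV cuts after base 3 of each site, so after positions 21, 104.
Linear molecule, 2 cuts → 3 fragments:
  1–21 → 21 bp
  22–104 → 83 bp
  105–280 → 176 bp
Sorted largest to smallest: 176, 83, 21 bp.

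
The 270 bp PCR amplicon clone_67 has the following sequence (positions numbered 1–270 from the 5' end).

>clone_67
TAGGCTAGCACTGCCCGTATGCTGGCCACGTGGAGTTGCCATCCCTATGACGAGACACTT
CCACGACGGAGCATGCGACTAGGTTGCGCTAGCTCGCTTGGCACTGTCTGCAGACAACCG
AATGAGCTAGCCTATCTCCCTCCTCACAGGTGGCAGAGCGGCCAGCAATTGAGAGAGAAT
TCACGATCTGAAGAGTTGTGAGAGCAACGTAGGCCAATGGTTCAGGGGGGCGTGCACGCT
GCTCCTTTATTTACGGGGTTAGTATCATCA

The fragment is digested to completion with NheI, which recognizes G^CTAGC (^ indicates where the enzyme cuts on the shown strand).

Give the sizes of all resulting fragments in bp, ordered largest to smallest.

NheI sites (GCTAGC) start at positions 4, 88, 126.
NheI cuts after the first base of each site, so after positions 4, 88, 126.
Linear molecule, 3 cuts → 4 fragments:
  1–4 → 4 bp
  5–88 → 84 bp
  89–126 → 38 bp
  127–270 → 144 bp
Sorted largest to smallest: 144, 84, 38, 4 bp.

144, 84, 38, 4 bp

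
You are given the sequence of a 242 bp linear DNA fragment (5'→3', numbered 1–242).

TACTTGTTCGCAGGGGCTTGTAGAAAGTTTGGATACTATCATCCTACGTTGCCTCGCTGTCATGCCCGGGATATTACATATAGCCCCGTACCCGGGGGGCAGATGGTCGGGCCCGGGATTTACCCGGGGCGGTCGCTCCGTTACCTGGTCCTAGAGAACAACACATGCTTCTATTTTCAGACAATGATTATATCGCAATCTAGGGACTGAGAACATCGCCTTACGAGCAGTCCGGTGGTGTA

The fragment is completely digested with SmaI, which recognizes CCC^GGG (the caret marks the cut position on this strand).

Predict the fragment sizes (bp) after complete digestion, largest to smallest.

SmaI sites (CCCGGG) start at positions 65, 91, 112, 123.
SmaI cuts after base 3 of each site, so after positions 67, 93, 114, 125.
Linear molecule, 4 cuts → 5 fragments:
  1–67 → 67 bp
  68–93 → 26 bp
  94–114 → 21 bp
  115–125 → 11 bp
  126–242 → 117 bp
Sorted largest to smallest: 117, 67, 26, 21, 11 bp.

117, 67, 26, 21, 11 bp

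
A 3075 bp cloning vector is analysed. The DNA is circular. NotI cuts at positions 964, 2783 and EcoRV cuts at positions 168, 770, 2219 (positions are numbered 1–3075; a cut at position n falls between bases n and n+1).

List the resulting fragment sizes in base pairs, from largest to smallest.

Combined cut positions (sorted): 168, 770, 964, 2219, 2783.
Circular molecule, 5 cuts → 5 fragments:
  770 − 168 = 602 bp
  964 − 770 = 194 bp
  2219 − 964 = 1255 bp
  2783 − 2219 = 564 bp
  wrap: 3075 − 2783 + 168 = 460 bp
Sorted largest to smallest: 1255, 602, 564, 460, 194 bp.

1255, 602, 564, 460, 194 bp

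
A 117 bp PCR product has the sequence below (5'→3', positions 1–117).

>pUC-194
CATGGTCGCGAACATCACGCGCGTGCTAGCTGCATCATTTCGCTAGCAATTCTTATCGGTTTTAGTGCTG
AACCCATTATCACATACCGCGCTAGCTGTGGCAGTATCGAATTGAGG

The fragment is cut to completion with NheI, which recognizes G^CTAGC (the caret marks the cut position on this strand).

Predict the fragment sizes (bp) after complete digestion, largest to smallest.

NheI sites (GCTAGC) start at positions 25, 42, 91.
NheI cuts after the first base of each site, so after positions 25, 42, 91.
Linear molecule, 3 cuts → 4 fragments:
  1–25 → 25 bp
  26–42 → 17 bp
  43–91 → 49 bp
  92–117 → 26 bp
Sorted largest to smallest: 49, 26, 25, 17 bp.

49, 26, 25, 17 bp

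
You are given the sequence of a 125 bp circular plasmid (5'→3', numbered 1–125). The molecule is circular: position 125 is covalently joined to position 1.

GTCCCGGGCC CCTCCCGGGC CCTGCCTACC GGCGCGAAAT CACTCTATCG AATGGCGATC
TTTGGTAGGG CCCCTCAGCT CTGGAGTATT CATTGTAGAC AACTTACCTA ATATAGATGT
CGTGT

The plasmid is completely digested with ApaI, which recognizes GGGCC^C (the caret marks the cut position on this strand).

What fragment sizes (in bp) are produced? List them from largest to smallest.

ApaI sites (GGGCCC) start at positions 6, 17, 68.
ApaI cuts after base 5 of each site (before the last base), so after positions 10, 21, 72.
Circular molecule, 3 cuts → 3 fragments:
  11–21 → 11 bp
  22–72 → 51 bp
  73–125 then 1–10 → 53 + 10 = 63 bp
Sorted largest to smallest: 63, 51, 11 bp.

63, 51, 11 bp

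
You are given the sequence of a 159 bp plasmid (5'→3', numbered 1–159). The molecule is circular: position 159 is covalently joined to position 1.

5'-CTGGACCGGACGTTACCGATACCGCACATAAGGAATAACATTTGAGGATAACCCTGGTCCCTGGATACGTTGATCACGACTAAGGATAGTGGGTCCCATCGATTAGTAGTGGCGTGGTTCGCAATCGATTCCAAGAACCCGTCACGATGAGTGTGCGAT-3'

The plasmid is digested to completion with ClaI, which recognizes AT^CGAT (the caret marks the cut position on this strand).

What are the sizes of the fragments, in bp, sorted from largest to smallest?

133, 26 bp

ClaI sites (ATCGAT) start at positions 98, 124.
ClaI cuts after base 2 of each site, so after positions 99, 125.
Circular molecule, 2 cuts → 2 fragments:
  100–125 → 26 bp
  126–159 then 1–99 → 34 + 99 = 133 bp
Sorted largest to smallest: 133, 26 bp.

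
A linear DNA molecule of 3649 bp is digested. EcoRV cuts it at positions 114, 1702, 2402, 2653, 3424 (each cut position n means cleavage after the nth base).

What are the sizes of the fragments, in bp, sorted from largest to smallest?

1588, 771, 700, 251, 225, 114 bp

Linear molecule, 5 cuts → 6 fragments:
  114 − 0 = 114 bp
  1702 − 114 = 1588 bp
  2402 − 1702 = 700 bp
  2653 − 2402 = 251 bp
  3424 − 2653 = 771 bp
  3649 − 3424 = 225 bp
Sorted largest to smallest: 1588, 771, 700, 251, 225, 114 bp.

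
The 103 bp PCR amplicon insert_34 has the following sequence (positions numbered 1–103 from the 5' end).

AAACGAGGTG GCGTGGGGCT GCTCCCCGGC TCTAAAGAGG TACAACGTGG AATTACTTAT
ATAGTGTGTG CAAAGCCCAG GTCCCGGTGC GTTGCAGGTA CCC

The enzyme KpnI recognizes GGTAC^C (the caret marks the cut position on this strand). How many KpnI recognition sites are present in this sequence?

1

GGTACC occurs starting at position 97.
KpnI cuts at 1 site.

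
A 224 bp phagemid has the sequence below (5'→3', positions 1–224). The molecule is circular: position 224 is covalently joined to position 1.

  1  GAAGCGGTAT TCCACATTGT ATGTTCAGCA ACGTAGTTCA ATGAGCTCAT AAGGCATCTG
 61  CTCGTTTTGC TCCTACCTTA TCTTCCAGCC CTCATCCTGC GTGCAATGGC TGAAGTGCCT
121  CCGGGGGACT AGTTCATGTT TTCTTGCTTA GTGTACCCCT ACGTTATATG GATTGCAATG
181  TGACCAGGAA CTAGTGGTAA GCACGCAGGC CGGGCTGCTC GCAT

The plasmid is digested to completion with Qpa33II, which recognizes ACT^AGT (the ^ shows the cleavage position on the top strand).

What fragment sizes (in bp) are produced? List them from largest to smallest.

162, 62 bp

Qpa33II sites (ACTAGT) start at positions 128, 190.
Qpa33II cuts after base 3 of each site, so after positions 130, 192.
Circular molecule, 2 cuts → 2 fragments:
  131–192 → 62 bp
  193–224 then 1–130 → 32 + 130 = 162 bp
Sorted largest to smallest: 162, 62 bp.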